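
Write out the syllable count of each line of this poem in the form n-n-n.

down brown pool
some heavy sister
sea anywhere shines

Line 1: down (1), brown (1), pool (1) → 3
Line 2: some (1), heavy (2), sister (2) → 5
Line 3: sea (1), anywhere (3), shines (1) → 5

3-5-5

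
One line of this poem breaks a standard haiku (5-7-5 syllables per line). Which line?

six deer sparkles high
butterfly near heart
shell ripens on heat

Line 1: six(1) + deer(1) + sparkles(2) + high(1) = 5 ✓
Line 2: butterfly(3) + near(1) + heart(1) = 5 (expected 7)
Line 3: shell(1) + ripens(2) + on(1) + heat(1) = 5 ✓

Line 2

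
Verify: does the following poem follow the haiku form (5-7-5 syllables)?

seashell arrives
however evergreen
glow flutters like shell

Line 1: seashell (2), arrives (2) → 4 (expected 5)
Line 2: however (3), evergreen (3) → 6 (expected 7)
Line 3: glow (1), flutters (2), like (1), shell (1) → 5 ✓

No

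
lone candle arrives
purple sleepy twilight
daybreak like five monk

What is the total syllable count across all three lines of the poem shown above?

16

Line 1: lone(1) + candle(2) + arrives(2) = 5
Line 2: purple(2) + sleepy(2) + twilight(2) = 6
Line 3: daybreak(2) + like(1) + five(1) + monk(1) = 5
Total: 5 + 6 + 5 = 16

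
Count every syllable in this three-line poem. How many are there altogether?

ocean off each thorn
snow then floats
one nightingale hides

13

Line 1: "ocean off each thorn": 2+1+1+1 = 5
Line 2: "snow then floats": 1+1+1 = 3
Line 3: "one nightingale hides": 1+3+1 = 5
Total: 5 + 3 + 5 = 13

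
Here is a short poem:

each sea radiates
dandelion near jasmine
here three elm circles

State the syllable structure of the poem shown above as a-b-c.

5-7-5

Line 1: each(1) + sea(1) + radiates(3) = 5
Line 2: dandelion(4) + near(1) + jasmine(2) = 7
Line 3: here(1) + three(1) + elm(1) + circles(2) = 5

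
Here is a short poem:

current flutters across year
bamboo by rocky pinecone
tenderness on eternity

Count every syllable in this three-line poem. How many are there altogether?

Line 1: "current flutters across year": 2+2+2+1 = 7
Line 2: "bamboo by rocky pinecone": 2+1+2+2 = 7
Line 3: "tenderness on eternity": 3+1+4 = 8
Total: 7 + 7 + 8 = 22

22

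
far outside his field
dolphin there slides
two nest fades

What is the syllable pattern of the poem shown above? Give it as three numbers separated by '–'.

Line 1: far(1) + outside(2) + his(1) + field(1) = 5
Line 2: dolphin(2) + there(1) + slides(1) = 4
Line 3: two(1) + nest(1) + fades(1) = 3

5–4–3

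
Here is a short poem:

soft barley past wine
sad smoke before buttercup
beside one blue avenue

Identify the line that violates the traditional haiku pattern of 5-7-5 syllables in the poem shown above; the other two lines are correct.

Line 1: soft (1), barley (2), past (1), wine (1) → 5 ✓
Line 2: sad (1), smoke (1), before (2), buttercup (3) → 7 ✓
Line 3: beside (2), one (1), blue (1), avenue (3) → 7 (expected 5)

Line 3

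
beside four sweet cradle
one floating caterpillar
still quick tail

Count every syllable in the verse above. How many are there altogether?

16

Line 1: "beside four sweet cradle": 2+1+1+2 = 6
Line 2: "one floating caterpillar": 1+2+4 = 7
Line 3: "still quick tail": 1+1+1 = 3
Total: 6 + 7 + 3 = 16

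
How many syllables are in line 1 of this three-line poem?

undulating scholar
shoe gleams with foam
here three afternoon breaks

6

Line 1: undulating (4), scholar (2) → 6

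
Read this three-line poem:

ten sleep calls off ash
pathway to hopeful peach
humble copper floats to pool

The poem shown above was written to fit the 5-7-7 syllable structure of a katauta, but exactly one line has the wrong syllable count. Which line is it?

Line 1: "ten sleep calls off ash": 1+1+1+1+1 = 5 ✓
Line 2: "pathway to hopeful peach": 2+1+2+1 = 6 (expected 7)
Line 3: "humble copper floats to pool": 2+2+1+1+1 = 7 ✓

Line 2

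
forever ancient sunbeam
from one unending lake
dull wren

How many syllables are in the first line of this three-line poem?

The first line: forever (3), ancient (2), sunbeam (2) → 7

7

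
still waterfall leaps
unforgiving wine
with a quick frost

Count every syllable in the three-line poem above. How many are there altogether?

14

Line 1: still(1) + waterfall(3) + leaps(1) = 5
Line 2: unforgiving(4) + wine(1) = 5
Line 3: with(1) + a(1) + quick(1) + frost(1) = 4
Total: 5 + 5 + 4 = 14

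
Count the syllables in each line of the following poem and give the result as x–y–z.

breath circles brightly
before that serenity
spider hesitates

5–7–5

Line 1: "breath circles brightly": 1+2+2 = 5
Line 2: "before that serenity": 2+1+4 = 7
Line 3: "spider hesitates": 2+3 = 5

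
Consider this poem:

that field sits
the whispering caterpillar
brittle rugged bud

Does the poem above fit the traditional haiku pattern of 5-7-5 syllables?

No

Line 1: "that field sits": 1+1+1 = 3 (expected 5)
Line 2: "the whispering caterpillar": 1+3+4 = 8 (expected 7)
Line 3: "brittle rugged bud": 2+2+1 = 5 ✓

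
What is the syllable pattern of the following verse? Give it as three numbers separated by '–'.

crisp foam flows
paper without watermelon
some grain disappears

3–8–5

Line 1: "crisp foam flows": 1+1+1 = 3
Line 2: "paper without watermelon": 2+2+4 = 8
Line 3: "some grain disappears": 1+1+3 = 5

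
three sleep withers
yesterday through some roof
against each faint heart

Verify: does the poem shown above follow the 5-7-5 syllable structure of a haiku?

No

Line 1: three (1), sleep (1), withers (2) → 4 (expected 5)
Line 2: yesterday (3), through (1), some (1), roof (1) → 6 (expected 7)
Line 3: against (2), each (1), faint (1), heart (1) → 5 ✓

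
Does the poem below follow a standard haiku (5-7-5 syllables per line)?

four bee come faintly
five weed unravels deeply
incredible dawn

Yes

Line 1: four (1), bee (1), come (1), faintly (2) → 5 ✓
Line 2: five (1), weed (1), unravels (3), deeply (2) → 7 ✓
Line 3: incredible (4), dawn (1) → 5 ✓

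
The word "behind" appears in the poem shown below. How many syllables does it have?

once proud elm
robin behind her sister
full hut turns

2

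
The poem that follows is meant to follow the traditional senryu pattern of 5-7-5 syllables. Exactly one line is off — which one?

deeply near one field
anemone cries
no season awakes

Line 1: deeply (2), near (1), one (1), field (1) → 5 ✓
Line 2: anemone (4), cries (1) → 5 (expected 7)
Line 3: no (1), season (2), awakes (2) → 5 ✓

Line 2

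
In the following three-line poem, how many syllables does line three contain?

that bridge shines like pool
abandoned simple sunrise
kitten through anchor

5

Line three: kitten(2) + through(1) + anchor(2) = 5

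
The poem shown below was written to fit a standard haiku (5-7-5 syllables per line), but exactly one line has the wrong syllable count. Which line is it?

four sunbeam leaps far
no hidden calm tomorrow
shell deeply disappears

Line 1: four(1) + sunbeam(2) + leaps(1) + far(1) = 5 ✓
Line 2: no(1) + hidden(2) + calm(1) + tomorrow(3) = 7 ✓
Line 3: shell(1) + deeply(2) + disappears(3) = 6 (expected 5)

The third line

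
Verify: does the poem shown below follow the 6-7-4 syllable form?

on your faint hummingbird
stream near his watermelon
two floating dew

Yes

Line 1: on(1) + your(1) + faint(1) + hummingbird(3) = 6 ✓
Line 2: stream(1) + near(1) + his(1) + watermelon(4) = 7 ✓
Line 3: two(1) + floating(2) + dew(1) = 4 ✓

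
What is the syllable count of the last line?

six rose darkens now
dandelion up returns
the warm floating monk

5

The last line: the(1) + warm(1) + floating(2) + monk(1) = 5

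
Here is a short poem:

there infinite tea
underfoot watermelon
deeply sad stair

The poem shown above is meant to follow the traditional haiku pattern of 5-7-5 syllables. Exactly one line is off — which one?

The third line

Line 1: "there infinite tea": 1+3+1 = 5 ✓
Line 2: "underfoot watermelon": 3+4 = 7 ✓
Line 3: "deeply sad stair": 2+1+1 = 4 (expected 5)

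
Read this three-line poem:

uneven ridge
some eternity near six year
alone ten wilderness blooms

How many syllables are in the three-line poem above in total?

Line 1: uneven(3) + ridge(1) = 4
Line 2: some(1) + eternity(4) + near(1) + six(1) + year(1) = 8
Line 3: alone(2) + ten(1) + wilderness(3) + blooms(1) = 7
Total: 4 + 8 + 7 = 19

19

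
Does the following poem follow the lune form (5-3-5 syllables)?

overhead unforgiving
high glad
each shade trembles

Line 1: overhead (3), unforgiving (4) → 7 (expected 5)
Line 2: high (1), glad (1) → 2 (expected 3)
Line 3: each (1), shade (1), trembles (2) → 4 (expected 5)

No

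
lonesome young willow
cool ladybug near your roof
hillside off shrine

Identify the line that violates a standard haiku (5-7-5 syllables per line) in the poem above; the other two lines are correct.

The third line

Line 1: lonesome (2), young (1), willow (2) → 5 ✓
Line 2: cool (1), ladybug (3), near (1), your (1), roof (1) → 7 ✓
Line 3: hillside (2), off (1), shrine (1) → 4 (expected 5)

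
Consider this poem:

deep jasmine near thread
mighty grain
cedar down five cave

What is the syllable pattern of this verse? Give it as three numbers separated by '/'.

5/3/5

Line 1: "deep jasmine near thread": 1+2+1+1 = 5
Line 2: "mighty grain": 2+1 = 3
Line 3: "cedar down five cave": 2+1+1+1 = 5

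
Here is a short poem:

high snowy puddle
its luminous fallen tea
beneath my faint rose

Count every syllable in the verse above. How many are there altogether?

17

Line 1: high (1), snowy (2), puddle (2) → 5
Line 2: its (1), luminous (3), fallen (2), tea (1) → 7
Line 3: beneath (2), my (1), faint (1), rose (1) → 5
Total: 5 + 7 + 5 = 17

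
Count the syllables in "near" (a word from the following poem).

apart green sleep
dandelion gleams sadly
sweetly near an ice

1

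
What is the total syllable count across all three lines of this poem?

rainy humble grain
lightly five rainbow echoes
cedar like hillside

Line 1: "rainy humble grain": 2+2+1 = 5
Line 2: "lightly five rainbow echoes": 2+1+2+2 = 7
Line 3: "cedar like hillside": 2+1+2 = 5
Total: 5 + 7 + 5 = 17

17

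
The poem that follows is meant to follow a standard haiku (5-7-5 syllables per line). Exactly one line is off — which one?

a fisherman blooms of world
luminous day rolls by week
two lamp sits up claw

Line 1: a (1), fisherman (3), blooms (1), of (1), world (1) → 7 (expected 5)
Line 2: luminous (3), day (1), rolls (1), by (1), week (1) → 7 ✓
Line 3: two (1), lamp (1), sits (1), up (1), claw (1) → 5 ✓

The first line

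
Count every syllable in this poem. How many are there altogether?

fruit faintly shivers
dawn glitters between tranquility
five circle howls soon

Line 1: fruit (1), faintly (2), shivers (2) → 5
Line 2: dawn (1), glitters (2), between (2), tranquility (4) → 9
Line 3: five (1), circle (2), howls (1), soon (1) → 5
Total: 5 + 9 + 5 = 19

19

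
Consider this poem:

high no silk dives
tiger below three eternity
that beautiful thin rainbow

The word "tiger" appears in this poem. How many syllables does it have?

2

"tiger" has 2 syllables.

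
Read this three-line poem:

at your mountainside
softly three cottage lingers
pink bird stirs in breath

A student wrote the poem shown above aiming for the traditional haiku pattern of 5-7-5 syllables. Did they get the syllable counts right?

Yes

Line 1: at(1) + your(1) + mountainside(3) = 5 ✓
Line 2: softly(2) + three(1) + cottage(2) + lingers(2) = 7 ✓
Line 3: pink(1) + bird(1) + stirs(1) + in(1) + breath(1) = 5 ✓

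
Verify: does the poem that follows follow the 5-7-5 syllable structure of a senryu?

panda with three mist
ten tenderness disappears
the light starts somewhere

Yes

Line 1: "panda with three mist": 2+1+1+1 = 5 ✓
Line 2: "ten tenderness disappears": 1+3+3 = 7 ✓
Line 3: "the light starts somewhere": 1+1+1+2 = 5 ✓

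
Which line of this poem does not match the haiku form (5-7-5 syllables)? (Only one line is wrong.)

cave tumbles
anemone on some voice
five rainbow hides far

Line 1: cave(1) + tumbles(2) = 3 (expected 5)
Line 2: anemone(4) + on(1) + some(1) + voice(1) = 7 ✓
Line 3: five(1) + rainbow(2) + hides(1) + far(1) = 5 ✓

The first line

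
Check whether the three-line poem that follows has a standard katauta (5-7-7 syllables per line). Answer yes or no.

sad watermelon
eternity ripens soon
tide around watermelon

Line 1: sad (1), watermelon (4) → 5 ✓
Line 2: eternity (4), ripens (2), soon (1) → 7 ✓
Line 3: tide (1), around (2), watermelon (4) → 7 ✓

Yes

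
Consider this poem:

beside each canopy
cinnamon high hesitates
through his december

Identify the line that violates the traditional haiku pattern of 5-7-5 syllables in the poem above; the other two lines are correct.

Line 1: "beside each canopy": 2+1+3 = 6 (expected 5)
Line 2: "cinnamon high hesitates": 3+1+3 = 7 ✓
Line 3: "through his december": 1+1+3 = 5 ✓

Line 1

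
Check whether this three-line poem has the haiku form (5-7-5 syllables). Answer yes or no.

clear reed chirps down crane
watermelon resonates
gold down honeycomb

Line 1: clear (1), reed (1), chirps (1), down (1), crane (1) → 5 ✓
Line 2: watermelon (4), resonates (3) → 7 ✓
Line 3: gold (1), down (1), honeycomb (3) → 5 ✓

Yes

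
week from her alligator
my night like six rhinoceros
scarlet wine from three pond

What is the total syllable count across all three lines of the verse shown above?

21

Line 1: week(1) + from(1) + her(1) + alligator(4) = 7
Line 2: my(1) + night(1) + like(1) + six(1) + rhinoceros(4) = 8
Line 3: scarlet(2) + wine(1) + from(1) + three(1) + pond(1) = 6
Total: 7 + 8 + 6 = 21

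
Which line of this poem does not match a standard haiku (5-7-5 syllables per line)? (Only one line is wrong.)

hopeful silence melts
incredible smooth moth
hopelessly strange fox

The second line

Line 1: hopeful(2) + silence(2) + melts(1) = 5 ✓
Line 2: incredible(4) + smooth(1) + moth(1) = 6 (expected 7)
Line 3: hopelessly(3) + strange(1) + fox(1) = 5 ✓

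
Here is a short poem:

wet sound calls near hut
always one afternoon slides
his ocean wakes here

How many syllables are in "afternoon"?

3

"afternoon" has 3 syllables.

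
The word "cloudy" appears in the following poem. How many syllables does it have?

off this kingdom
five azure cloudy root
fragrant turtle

2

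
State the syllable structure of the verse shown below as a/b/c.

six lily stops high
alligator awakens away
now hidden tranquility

5/9/7

Line 1: six (1), lily (2), stops (1), high (1) → 5
Line 2: alligator (4), awakens (3), away (2) → 9
Line 3: now (1), hidden (2), tranquility (4) → 7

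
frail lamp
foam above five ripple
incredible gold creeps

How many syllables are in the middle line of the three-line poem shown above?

6

The middle line: foam(1) + above(2) + five(1) + ripple(2) = 6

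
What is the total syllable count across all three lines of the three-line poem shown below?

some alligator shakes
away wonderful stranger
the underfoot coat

Line 1: some (1), alligator (4), shakes (1) → 6
Line 2: away (2), wonderful (3), stranger (2) → 7
Line 3: the (1), underfoot (3), coat (1) → 5
Total: 6 + 7 + 5 = 18

18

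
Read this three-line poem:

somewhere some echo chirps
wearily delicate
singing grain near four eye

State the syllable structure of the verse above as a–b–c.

Line 1: somewhere (2), some (1), echo (2), chirps (1) → 6
Line 2: wearily (3), delicate (3) → 6
Line 3: singing (2), grain (1), near (1), four (1), eye (1) → 6

6–6–6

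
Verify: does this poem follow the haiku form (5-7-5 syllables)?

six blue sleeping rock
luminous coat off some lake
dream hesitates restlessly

Line 1: six (1), blue (1), sleeping (2), rock (1) → 5 ✓
Line 2: luminous (3), coat (1), off (1), some (1), lake (1) → 7 ✓
Line 3: dream (1), hesitates (3), restlessly (3) → 7 (expected 5)

No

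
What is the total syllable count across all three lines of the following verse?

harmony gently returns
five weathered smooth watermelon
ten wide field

Line 1: "harmony gently returns": 3+2+2 = 7
Line 2: "five weathered smooth watermelon": 1+2+1+4 = 8
Line 3: "ten wide field": 1+1+1 = 3
Total: 7 + 8 + 3 = 18

18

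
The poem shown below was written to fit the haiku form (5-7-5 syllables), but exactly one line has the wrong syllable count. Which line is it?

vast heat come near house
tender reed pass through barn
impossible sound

Line 2

Line 1: "vast heat come near house": 1+1+1+1+1 = 5 ✓
Line 2: "tender reed pass through barn": 2+1+1+1+1 = 6 (expected 7)
Line 3: "impossible sound": 4+1 = 5 ✓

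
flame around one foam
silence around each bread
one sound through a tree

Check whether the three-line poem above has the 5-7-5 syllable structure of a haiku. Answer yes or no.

Line 1: "flame around one foam": 1+2+1+1 = 5 ✓
Line 2: "silence around each bread": 2+2+1+1 = 6 (expected 7)
Line 3: "one sound through a tree": 1+1+1+1+1 = 5 ✓

No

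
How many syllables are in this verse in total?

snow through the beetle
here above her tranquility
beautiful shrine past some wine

20

Line 1: "snow through the beetle": 1+1+1+2 = 5
Line 2: "here above her tranquility": 1+2+1+4 = 8
Line 3: "beautiful shrine past some wine": 3+1+1+1+1 = 7
Total: 5 + 8 + 7 = 20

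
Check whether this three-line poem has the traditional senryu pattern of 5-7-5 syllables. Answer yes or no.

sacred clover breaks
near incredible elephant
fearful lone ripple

Line 1: "sacred clover breaks": 2+2+1 = 5 ✓
Line 2: "near incredible elephant": 1+4+3 = 8 (expected 7)
Line 3: "fearful lone ripple": 2+1+2 = 5 ✓

No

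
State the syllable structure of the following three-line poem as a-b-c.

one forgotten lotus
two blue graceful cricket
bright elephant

Line 1: one(1) + forgotten(3) + lotus(2) = 6
Line 2: two(1) + blue(1) + graceful(2) + cricket(2) = 6
Line 3: bright(1) + elephant(3) = 4

6-6-4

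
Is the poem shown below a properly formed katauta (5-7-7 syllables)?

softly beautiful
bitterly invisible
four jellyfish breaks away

Yes

Line 1: softly (2), beautiful (3) → 5 ✓
Line 2: bitterly (3), invisible (4) → 7 ✓
Line 3: four (1), jellyfish (3), breaks (1), away (2) → 7 ✓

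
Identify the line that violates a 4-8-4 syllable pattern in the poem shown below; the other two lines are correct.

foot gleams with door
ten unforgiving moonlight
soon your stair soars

Line 2

Line 1: "foot gleams with door": 1+1+1+1 = 4 ✓
Line 2: "ten unforgiving moonlight": 1+4+2 = 7 (expected 8)
Line 3: "soon your stair soars": 1+1+1+1 = 4 ✓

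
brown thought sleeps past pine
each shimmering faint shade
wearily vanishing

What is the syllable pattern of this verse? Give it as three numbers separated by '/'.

5/6/6

Line 1: brown(1) + thought(1) + sleeps(1) + past(1) + pine(1) = 5
Line 2: each(1) + shimmering(3) + faint(1) + shade(1) = 6
Line 3: wearily(3) + vanishing(3) = 6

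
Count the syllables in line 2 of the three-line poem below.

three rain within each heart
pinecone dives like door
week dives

5

Line 2: pinecone(2) + dives(1) + like(1) + door(1) = 5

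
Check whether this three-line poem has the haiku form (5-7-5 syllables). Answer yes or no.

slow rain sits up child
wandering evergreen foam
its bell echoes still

Yes

Line 1: slow (1), rain (1), sits (1), up (1), child (1) → 5 ✓
Line 2: wandering (3), evergreen (3), foam (1) → 7 ✓
Line 3: its (1), bell (1), echoes (2), still (1) → 5 ✓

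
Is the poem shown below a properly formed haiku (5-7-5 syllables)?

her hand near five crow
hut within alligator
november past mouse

Line 1: "her hand near five crow": 1+1+1+1+1 = 5 ✓
Line 2: "hut within alligator": 1+2+4 = 7 ✓
Line 3: "november past mouse": 3+1+1 = 5 ✓

Yes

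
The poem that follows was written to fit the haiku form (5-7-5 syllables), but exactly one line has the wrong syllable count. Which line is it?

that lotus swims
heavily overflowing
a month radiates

The first line

Line 1: that(1) + lotus(2) + swims(1) = 4 (expected 5)
Line 2: heavily(3) + overflowing(4) = 7 ✓
Line 3: a(1) + month(1) + radiates(3) = 5 ✓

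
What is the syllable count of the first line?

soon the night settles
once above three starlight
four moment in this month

The first line: soon(1) + the(1) + night(1) + settles(2) = 5

5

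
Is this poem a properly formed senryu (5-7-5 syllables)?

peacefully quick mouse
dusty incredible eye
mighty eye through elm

Yes

Line 1: peacefully (3), quick (1), mouse (1) → 5 ✓
Line 2: dusty (2), incredible (4), eye (1) → 7 ✓
Line 3: mighty (2), eye (1), through (1), elm (1) → 5 ✓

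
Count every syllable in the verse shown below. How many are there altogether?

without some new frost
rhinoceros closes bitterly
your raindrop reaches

Line 1: without (2), some (1), new (1), frost (1) → 5
Line 2: rhinoceros (4), closes (2), bitterly (3) → 9
Line 3: your (1), raindrop (2), reaches (2) → 5
Total: 5 + 9 + 5 = 19

19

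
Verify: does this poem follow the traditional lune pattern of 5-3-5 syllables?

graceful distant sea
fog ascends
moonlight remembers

Yes

Line 1: "graceful distant sea": 2+2+1 = 5 ✓
Line 2: "fog ascends": 1+2 = 3 ✓
Line 3: "moonlight remembers": 2+3 = 5 ✓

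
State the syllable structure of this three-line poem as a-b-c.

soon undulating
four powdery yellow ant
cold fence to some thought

5-7-5

Line 1: soon (1), undulating (4) → 5
Line 2: four (1), powdery (3), yellow (2), ant (1) → 7
Line 3: cold (1), fence (1), to (1), some (1), thought (1) → 5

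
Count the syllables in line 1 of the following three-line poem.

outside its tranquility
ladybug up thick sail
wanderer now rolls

7

Line 1: "outside its tranquility": 2+1+4 = 7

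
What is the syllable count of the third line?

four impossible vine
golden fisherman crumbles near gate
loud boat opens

4

The third line: loud (1), boat (1), opens (2) → 4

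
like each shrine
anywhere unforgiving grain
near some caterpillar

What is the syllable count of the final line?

The final line: "near some caterpillar": 1+1+4 = 6

6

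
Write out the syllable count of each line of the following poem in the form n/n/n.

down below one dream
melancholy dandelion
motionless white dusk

Line 1: down(1) + below(2) + one(1) + dream(1) = 5
Line 2: melancholy(4) + dandelion(4) = 8
Line 3: motionless(3) + white(1) + dusk(1) = 5

5/8/5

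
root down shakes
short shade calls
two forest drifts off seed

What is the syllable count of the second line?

3

The second line: short(1) + shade(1) + calls(1) = 3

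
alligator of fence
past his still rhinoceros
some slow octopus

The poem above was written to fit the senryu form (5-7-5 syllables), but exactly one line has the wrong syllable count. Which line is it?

Line 1

Line 1: alligator(4) + of(1) + fence(1) = 6 (expected 5)
Line 2: past(1) + his(1) + still(1) + rhinoceros(4) = 7 ✓
Line 3: some(1) + slow(1) + octopus(3) = 5 ✓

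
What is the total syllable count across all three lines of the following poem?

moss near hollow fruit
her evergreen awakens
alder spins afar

17

Line 1: "moss near hollow fruit": 1+1+2+1 = 5
Line 2: "her evergreen awakens": 1+3+3 = 7
Line 3: "alder spins afar": 2+1+2 = 5
Total: 5 + 7 + 5 = 17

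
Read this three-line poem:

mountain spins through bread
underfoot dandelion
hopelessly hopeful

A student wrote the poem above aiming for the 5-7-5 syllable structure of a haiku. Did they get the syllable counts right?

Yes

Line 1: "mountain spins through bread": 2+1+1+1 = 5 ✓
Line 2: "underfoot dandelion": 3+4 = 7 ✓
Line 3: "hopelessly hopeful": 3+2 = 5 ✓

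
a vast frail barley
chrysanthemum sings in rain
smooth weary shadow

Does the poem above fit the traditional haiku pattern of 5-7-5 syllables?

Yes

Line 1: "a vast frail barley": 1+1+1+2 = 5 ✓
Line 2: "chrysanthemum sings in rain": 4+1+1+1 = 7 ✓
Line 3: "smooth weary shadow": 1+2+2 = 5 ✓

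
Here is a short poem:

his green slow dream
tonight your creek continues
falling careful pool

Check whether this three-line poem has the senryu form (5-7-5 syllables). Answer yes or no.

Line 1: his (1), green (1), slow (1), dream (1) → 4 (expected 5)
Line 2: tonight (2), your (1), creek (1), continues (3) → 7 ✓
Line 3: falling (2), careful (2), pool (1) → 5 ✓

No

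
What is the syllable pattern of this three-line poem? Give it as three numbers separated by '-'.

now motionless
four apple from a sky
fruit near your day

Line 1: now(1) + motionless(3) = 4
Line 2: four(1) + apple(2) + from(1) + a(1) + sky(1) = 6
Line 3: fruit(1) + near(1) + your(1) + day(1) = 4

4-6-4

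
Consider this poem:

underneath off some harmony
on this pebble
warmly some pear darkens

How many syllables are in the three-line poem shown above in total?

Line 1: "underneath off some harmony": 3+1+1+3 = 8
Line 2: "on this pebble": 1+1+2 = 4
Line 3: "warmly some pear darkens": 2+1+1+2 = 6
Total: 8 + 4 + 6 = 18

18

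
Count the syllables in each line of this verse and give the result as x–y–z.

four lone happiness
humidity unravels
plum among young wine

5–7–5

Line 1: four (1), lone (1), happiness (3) → 5
Line 2: humidity (4), unravels (3) → 7
Line 3: plum (1), among (2), young (1), wine (1) → 5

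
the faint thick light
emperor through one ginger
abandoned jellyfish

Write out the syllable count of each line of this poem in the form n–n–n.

Line 1: the(1) + faint(1) + thick(1) + light(1) = 4
Line 2: emperor(3) + through(1) + one(1) + ginger(2) = 7
Line 3: abandoned(3) + jellyfish(3) = 6

4–7–6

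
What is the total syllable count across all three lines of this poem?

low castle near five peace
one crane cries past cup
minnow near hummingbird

17

Line 1: "low castle near five peace": 1+2+1+1+1 = 6
Line 2: "one crane cries past cup": 1+1+1+1+1 = 5
Line 3: "minnow near hummingbird": 2+1+3 = 6
Total: 6 + 5 + 6 = 17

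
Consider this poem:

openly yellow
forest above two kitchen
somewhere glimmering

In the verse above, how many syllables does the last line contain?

The last line: "somewhere glimmering": 2+3 = 5

5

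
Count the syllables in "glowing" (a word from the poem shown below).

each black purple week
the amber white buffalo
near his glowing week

2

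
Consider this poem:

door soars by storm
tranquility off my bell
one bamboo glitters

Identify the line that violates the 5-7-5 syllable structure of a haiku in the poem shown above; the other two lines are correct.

Line 1: door (1), soars (1), by (1), storm (1) → 4 (expected 5)
Line 2: tranquility (4), off (1), my (1), bell (1) → 7 ✓
Line 3: one (1), bamboo (2), glitters (2) → 5 ✓

The first line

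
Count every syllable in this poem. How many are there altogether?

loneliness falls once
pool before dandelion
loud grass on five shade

17

Line 1: loneliness (3), falls (1), once (1) → 5
Line 2: pool (1), before (2), dandelion (4) → 7
Line 3: loud (1), grass (1), on (1), five (1), shade (1) → 5
Total: 5 + 7 + 5 = 17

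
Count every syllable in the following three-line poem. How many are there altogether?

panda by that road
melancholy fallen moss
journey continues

Line 1: panda(2) + by(1) + that(1) + road(1) = 5
Line 2: melancholy(4) + fallen(2) + moss(1) = 7
Line 3: journey(2) + continues(3) = 5
Total: 5 + 7 + 5 = 17

17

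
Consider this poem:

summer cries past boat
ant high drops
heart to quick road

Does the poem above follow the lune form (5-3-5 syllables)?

No

Line 1: summer (2), cries (1), past (1), boat (1) → 5 ✓
Line 2: ant (1), high (1), drops (1) → 3 ✓
Line 3: heart (1), to (1), quick (1), road (1) → 4 (expected 5)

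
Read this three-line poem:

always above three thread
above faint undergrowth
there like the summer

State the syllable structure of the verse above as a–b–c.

Line 1: "always above three thread": 2+2+1+1 = 6
Line 2: "above faint undergrowth": 2+1+3 = 6
Line 3: "there like the summer": 1+1+1+2 = 5

6–6–5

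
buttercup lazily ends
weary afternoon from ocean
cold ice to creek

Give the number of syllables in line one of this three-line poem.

7

Line one: "buttercup lazily ends": 3+3+1 = 7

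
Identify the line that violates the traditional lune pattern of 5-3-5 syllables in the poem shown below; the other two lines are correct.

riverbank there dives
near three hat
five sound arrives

Line 1: riverbank(3) + there(1) + dives(1) = 5 ✓
Line 2: near(1) + three(1) + hat(1) = 3 ✓
Line 3: five(1) + sound(1) + arrives(2) = 4 (expected 5)

Line 3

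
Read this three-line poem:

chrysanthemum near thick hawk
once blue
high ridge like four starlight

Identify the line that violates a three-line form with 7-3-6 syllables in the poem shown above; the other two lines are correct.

The second line

Line 1: chrysanthemum(4) + near(1) + thick(1) + hawk(1) = 7 ✓
Line 2: once(1) + blue(1) = 2 (expected 3)
Line 3: high(1) + ridge(1) + like(1) + four(1) + starlight(2) = 6 ✓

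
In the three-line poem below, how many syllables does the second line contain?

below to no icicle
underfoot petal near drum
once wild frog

7

The second line: "underfoot petal near drum": 3+2+1+1 = 7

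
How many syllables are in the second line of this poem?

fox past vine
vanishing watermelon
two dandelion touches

7

The second line: "vanishing watermelon": 3+4 = 7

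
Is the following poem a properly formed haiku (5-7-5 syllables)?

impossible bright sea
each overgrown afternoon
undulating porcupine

Line 1: "impossible bright sea": 4+1+1 = 6 (expected 5)
Line 2: "each overgrown afternoon": 1+3+3 = 7 ✓
Line 3: "undulating porcupine": 4+3 = 7 (expected 5)

No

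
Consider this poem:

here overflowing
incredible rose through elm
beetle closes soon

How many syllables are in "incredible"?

"incredible" has 4 syllables.

4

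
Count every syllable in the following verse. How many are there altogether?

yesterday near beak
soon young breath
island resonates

13

Line 1: "yesterday near beak": 3+1+1 = 5
Line 2: "soon young breath": 1+1+1 = 3
Line 3: "island resonates": 2+3 = 5
Total: 5 + 3 + 5 = 13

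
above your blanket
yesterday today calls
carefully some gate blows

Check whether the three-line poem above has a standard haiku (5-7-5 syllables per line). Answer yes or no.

No

Line 1: above (2), your (1), blanket (2) → 5 ✓
Line 2: yesterday (3), today (2), calls (1) → 6 (expected 7)
Line 3: carefully (3), some (1), gate (1), blows (1) → 6 (expected 5)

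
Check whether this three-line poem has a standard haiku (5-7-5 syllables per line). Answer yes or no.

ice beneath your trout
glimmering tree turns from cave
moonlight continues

Yes

Line 1: ice (1), beneath (2), your (1), trout (1) → 5 ✓
Line 2: glimmering (3), tree (1), turns (1), from (1), cave (1) → 7 ✓
Line 3: moonlight (2), continues (3) → 5 ✓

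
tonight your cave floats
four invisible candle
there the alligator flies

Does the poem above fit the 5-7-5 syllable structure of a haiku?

No

Line 1: tonight(2) + your(1) + cave(1) + floats(1) = 5 ✓
Line 2: four(1) + invisible(4) + candle(2) = 7 ✓
Line 3: there(1) + the(1) + alligator(4) + flies(1) = 7 (expected 5)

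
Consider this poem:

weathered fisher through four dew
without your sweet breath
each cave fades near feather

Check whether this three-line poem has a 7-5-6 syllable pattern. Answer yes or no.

Line 1: weathered(2) + fisher(2) + through(1) + four(1) + dew(1) = 7 ✓
Line 2: without(2) + your(1) + sweet(1) + breath(1) = 5 ✓
Line 3: each(1) + cave(1) + fades(1) + near(1) + feather(2) = 6 ✓

Yes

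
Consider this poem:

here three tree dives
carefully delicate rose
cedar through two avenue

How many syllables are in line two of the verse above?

Line two: "carefully delicate rose": 3+3+1 = 7

7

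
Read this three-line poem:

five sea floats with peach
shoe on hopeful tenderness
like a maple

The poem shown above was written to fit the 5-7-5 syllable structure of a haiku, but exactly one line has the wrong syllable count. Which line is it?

Line 1: "five sea floats with peach": 1+1+1+1+1 = 5 ✓
Line 2: "shoe on hopeful tenderness": 1+1+2+3 = 7 ✓
Line 3: "like a maple": 1+1+2 = 4 (expected 5)

Line 3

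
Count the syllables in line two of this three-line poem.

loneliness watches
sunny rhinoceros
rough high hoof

6

Line two: sunny(2) + rhinoceros(4) = 6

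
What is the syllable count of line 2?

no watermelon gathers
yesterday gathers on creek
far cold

Line 2: yesterday (3), gathers (2), on (1), creek (1) → 7

7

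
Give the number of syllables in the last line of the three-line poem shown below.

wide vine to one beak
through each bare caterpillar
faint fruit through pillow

5

The last line: faint (1), fruit (1), through (1), pillow (2) → 5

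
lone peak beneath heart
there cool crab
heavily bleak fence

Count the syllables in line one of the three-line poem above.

Line one: lone (1), peak (1), beneath (2), heart (1) → 5

5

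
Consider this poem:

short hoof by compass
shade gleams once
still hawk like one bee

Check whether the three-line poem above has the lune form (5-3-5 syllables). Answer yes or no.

Yes

Line 1: short(1) + hoof(1) + by(1) + compass(2) = 5 ✓
Line 2: shade(1) + gleams(1) + once(1) = 3 ✓
Line 3: still(1) + hawk(1) + like(1) + one(1) + bee(1) = 5 ✓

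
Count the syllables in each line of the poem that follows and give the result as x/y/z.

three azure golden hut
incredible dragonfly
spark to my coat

Line 1: "three azure golden hut": 1+2+2+1 = 6
Line 2: "incredible dragonfly": 4+3 = 7
Line 3: "spark to my coat": 1+1+1+1 = 4

6/7/4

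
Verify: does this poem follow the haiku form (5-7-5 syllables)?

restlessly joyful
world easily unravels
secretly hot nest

Yes

Line 1: "restlessly joyful": 3+2 = 5 ✓
Line 2: "world easily unravels": 1+3+3 = 7 ✓
Line 3: "secretly hot nest": 3+1+1 = 5 ✓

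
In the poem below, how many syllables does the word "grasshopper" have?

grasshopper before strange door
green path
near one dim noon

"grasshopper" has 3 syllables.

3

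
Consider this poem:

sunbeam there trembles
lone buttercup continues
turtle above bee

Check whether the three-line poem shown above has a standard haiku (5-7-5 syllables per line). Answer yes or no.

Yes

Line 1: sunbeam(2) + there(1) + trembles(2) = 5 ✓
Line 2: lone(1) + buttercup(3) + continues(3) = 7 ✓
Line 3: turtle(2) + above(2) + bee(1) = 5 ✓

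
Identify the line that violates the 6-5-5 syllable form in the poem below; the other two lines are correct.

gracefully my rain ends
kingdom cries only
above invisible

Line 3

Line 1: gracefully(3) + my(1) + rain(1) + ends(1) = 6 ✓
Line 2: kingdom(2) + cries(1) + only(2) = 5 ✓
Line 3: above(2) + invisible(4) = 6 (expected 5)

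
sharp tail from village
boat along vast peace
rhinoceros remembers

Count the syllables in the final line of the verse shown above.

7

The final line: rhinoceros(4) + remembers(3) = 7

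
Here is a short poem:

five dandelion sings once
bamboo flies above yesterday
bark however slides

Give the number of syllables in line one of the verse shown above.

7

Line one: five (1), dandelion (4), sings (1), once (1) → 7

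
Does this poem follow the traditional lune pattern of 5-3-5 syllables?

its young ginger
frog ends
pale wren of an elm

Line 1: its(1) + young(1) + ginger(2) = 4 (expected 5)
Line 2: frog(1) + ends(1) = 2 (expected 3)
Line 3: pale(1) + wren(1) + of(1) + an(1) + elm(1) = 5 ✓

No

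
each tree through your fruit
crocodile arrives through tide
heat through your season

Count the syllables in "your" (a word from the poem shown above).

1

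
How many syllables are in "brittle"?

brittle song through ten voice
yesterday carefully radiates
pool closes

2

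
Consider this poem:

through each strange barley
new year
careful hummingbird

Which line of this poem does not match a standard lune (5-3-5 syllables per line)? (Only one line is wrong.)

Line 1: through(1) + each(1) + strange(1) + barley(2) = 5 ✓
Line 2: new(1) + year(1) = 2 (expected 3)
Line 3: careful(2) + hummingbird(3) = 5 ✓

The second line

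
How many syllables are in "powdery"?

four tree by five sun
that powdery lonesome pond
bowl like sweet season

3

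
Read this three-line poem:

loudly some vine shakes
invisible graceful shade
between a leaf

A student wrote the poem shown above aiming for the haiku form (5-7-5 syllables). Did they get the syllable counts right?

No

Line 1: "loudly some vine shakes": 2+1+1+1 = 5 ✓
Line 2: "invisible graceful shade": 4+2+1 = 7 ✓
Line 3: "between a leaf": 2+1+1 = 4 (expected 5)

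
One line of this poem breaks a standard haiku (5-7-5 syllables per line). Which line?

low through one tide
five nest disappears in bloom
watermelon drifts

Line 1

Line 1: "low through one tide": 1+1+1+1 = 4 (expected 5)
Line 2: "five nest disappears in bloom": 1+1+3+1+1 = 7 ✓
Line 3: "watermelon drifts": 4+1 = 5 ✓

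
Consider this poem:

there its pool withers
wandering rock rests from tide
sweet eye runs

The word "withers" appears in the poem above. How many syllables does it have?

2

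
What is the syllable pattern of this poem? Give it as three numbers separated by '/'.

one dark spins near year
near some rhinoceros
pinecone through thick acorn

Line 1: "one dark spins near year": 1+1+1+1+1 = 5
Line 2: "near some rhinoceros": 1+1+4 = 6
Line 3: "pinecone through thick acorn": 2+1+1+2 = 6

5/6/6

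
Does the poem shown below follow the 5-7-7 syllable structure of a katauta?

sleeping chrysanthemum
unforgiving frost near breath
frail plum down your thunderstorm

No

Line 1: sleeping(2) + chrysanthemum(4) = 6 (expected 5)
Line 2: unforgiving(4) + frost(1) + near(1) + breath(1) = 7 ✓
Line 3: frail(1) + plum(1) + down(1) + your(1) + thunderstorm(3) = 7 ✓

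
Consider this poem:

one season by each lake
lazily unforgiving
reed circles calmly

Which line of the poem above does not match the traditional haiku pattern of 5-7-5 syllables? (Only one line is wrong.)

Line 1

Line 1: one (1), season (2), by (1), each (1), lake (1) → 6 (expected 5)
Line 2: lazily (3), unforgiving (4) → 7 ✓
Line 3: reed (1), circles (2), calmly (2) → 5 ✓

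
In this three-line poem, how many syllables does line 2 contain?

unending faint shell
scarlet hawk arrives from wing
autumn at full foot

7

Line 2: scarlet(2) + hawk(1) + arrives(2) + from(1) + wing(1) = 7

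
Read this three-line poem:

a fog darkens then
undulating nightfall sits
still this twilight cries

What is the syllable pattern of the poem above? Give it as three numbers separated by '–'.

Line 1: a (1), fog (1), darkens (2), then (1) → 5
Line 2: undulating (4), nightfall (2), sits (1) → 7
Line 3: still (1), this (1), twilight (2), cries (1) → 5

5–7–5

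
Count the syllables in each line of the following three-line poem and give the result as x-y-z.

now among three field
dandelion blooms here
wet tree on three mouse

Line 1: now(1) + among(2) + three(1) + field(1) = 5
Line 2: dandelion(4) + blooms(1) + here(1) = 6
Line 3: wet(1) + tree(1) + on(1) + three(1) + mouse(1) = 5

5-6-5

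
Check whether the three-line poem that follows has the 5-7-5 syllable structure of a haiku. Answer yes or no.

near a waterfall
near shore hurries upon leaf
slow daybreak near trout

Line 1: near (1), a (1), waterfall (3) → 5 ✓
Line 2: near (1), shore (1), hurries (2), upon (2), leaf (1) → 7 ✓
Line 3: slow (1), daybreak (2), near (1), trout (1) → 5 ✓

Yes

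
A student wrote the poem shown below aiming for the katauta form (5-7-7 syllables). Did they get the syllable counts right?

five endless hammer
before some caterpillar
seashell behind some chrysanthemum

No

Line 1: five(1) + endless(2) + hammer(2) = 5 ✓
Line 2: before(2) + some(1) + caterpillar(4) = 7 ✓
Line 3: seashell(2) + behind(2) + some(1) + chrysanthemum(4) = 9 (expected 7)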